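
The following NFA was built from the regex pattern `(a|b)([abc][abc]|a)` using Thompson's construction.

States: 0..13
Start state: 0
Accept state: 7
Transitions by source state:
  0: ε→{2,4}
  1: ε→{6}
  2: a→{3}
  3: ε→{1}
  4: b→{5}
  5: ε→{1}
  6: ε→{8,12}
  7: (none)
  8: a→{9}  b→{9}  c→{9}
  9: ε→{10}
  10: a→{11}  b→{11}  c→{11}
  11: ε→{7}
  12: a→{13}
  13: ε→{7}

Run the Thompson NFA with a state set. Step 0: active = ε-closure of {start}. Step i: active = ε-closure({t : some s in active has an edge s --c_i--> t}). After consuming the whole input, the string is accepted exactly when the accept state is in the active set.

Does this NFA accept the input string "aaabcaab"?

S₀ = ε-closure({0}) = {0,2,4}
'a' @ 1: {1,3,6,8,12}
'a' @ 2: {7,9,10,13}  [accepting]
'a' @ 3: {7,11}  [accepting]
'b' @ 4: {}  — no active states
rest 'caab' ignored (set empty)
after full input: {}  (accept=7 not in)

Answer: REJECT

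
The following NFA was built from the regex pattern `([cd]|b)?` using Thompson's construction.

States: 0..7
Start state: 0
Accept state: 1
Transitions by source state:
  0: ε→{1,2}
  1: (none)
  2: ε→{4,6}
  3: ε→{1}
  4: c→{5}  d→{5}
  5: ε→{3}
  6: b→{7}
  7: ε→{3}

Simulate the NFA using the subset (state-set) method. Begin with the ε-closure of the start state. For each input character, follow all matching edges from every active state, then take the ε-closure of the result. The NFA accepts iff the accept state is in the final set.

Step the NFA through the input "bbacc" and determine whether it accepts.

Answer: REJECT

Derivation:
S₀ = ε-closure({0}) = {0,1,2,4,6}
'b' @ 1: {1,3,7}  ✓accept
'b' @ 2: {}  — no active states
rest 'acc' ignored (set empty)
end set {} — state 1 not in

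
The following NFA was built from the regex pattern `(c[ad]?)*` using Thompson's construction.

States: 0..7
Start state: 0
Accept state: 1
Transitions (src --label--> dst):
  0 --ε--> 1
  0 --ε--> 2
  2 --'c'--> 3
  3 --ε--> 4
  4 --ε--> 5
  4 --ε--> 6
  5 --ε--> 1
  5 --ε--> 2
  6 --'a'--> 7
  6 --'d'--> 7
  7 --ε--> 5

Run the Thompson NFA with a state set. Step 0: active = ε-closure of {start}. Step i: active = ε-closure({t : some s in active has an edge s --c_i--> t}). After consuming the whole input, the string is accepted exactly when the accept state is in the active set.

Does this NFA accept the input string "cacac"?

start: ε-closure({0}) = {0,1,2}
'c' @ 1: {1,2,3,4,5,6}  ✓accept
'a' @ 2: {1,2,5,7}  ✓accept
'c' @ 3: {1,2,3,4,5,6}  ✓accept
'a' @ 4: {1,2,5,7}  ✓accept
'c' @ 5: {1,2,3,4,5,6}  ✓accept
after full input: {1,2,3,4,5,6}  (accept=1 in)

Answer: ACCEPT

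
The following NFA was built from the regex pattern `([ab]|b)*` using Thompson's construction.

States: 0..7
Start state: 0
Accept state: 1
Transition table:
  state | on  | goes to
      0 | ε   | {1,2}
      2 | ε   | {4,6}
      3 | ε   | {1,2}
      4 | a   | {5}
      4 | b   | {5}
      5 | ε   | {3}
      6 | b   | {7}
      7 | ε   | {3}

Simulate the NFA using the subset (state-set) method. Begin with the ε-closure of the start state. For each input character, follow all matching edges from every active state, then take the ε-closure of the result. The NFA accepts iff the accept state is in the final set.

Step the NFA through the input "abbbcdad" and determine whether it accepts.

Answer: REJECT

Steps:
start: ε-closure({0}) = {0,1,2,4,6}
'a' @ 1: {1,2,3,4,5,6}  (accept∈set)
'b' @ 2: {1,2,3,4,5,6,7}  (accept∈set)
'b' @ 3: {1,2,3,4,5,6,7}  (accept∈set)
'b' @ 4: {1,2,3,4,5,6,7}  (accept∈set)
'c' @ 5: {}  — state set empty
rest 'dad' ignored (set empty)
final: {}; accept 1 not in set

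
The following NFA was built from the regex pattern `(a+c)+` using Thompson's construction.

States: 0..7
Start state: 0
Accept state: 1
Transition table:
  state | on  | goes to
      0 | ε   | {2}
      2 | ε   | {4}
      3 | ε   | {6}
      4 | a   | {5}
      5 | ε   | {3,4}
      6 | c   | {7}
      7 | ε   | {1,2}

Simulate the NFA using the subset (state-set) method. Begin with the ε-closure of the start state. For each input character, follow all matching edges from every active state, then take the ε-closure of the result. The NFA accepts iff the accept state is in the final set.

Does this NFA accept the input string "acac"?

Answer: ACCEPT

Derivation:
S₀ = ε-closure({0}) = {0,2,4}
'a' @ 1: {3,4,5,6}
'c' @ 2: {1,2,4,7}  ✓accept
'a' @ 3: {3,4,5,6}
'c' @ 4: {1,2,4,7}  ✓accept
after full input: {1,2,4,7}  (accept=1 in)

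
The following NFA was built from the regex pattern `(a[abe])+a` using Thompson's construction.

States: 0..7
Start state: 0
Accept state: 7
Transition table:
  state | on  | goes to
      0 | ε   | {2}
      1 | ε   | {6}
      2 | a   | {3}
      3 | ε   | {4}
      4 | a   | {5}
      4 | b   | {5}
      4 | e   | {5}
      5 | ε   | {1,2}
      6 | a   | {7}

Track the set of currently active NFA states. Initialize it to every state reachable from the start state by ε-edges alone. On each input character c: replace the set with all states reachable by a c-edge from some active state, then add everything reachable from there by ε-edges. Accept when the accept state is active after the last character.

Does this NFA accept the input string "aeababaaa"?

Answer: ACCEPT

Trace:
S₀ = ε-closure({0}) = {0,2}
'a' @ 1: {3,4}
'e' @ 2: {1,2,5,6}
'a' @ 3: {3,4,7}  [accepting]
'b' @ 4: {1,2,5,6}
'a' @ 5: {3,4,7}  [accepting]
'b' @ 6: {1,2,5,6}
'a' @ 7: {3,4,7}  [accepting]
'a' @ 8: {1,2,5,6}
'a' @ 9: {3,4,7}  [accepting]
after full input: {3,4,7}  (accept=7 in)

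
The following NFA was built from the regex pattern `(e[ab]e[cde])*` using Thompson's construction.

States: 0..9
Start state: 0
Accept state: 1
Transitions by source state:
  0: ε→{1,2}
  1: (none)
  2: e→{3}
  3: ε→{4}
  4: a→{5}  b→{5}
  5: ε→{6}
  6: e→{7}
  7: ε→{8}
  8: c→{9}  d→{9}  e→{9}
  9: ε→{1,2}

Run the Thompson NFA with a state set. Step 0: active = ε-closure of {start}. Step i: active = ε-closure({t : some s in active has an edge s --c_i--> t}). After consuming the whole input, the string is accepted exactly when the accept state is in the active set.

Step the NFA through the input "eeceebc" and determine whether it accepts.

start: ε-closure({0}) = {0,1,2}
'e' @ 1: {3,4}
'e' @ 2: {}  — dead — no transitions
rest 'ceebc' ignored (set empty)
end set {} — state 1 not in

Answer: REJECT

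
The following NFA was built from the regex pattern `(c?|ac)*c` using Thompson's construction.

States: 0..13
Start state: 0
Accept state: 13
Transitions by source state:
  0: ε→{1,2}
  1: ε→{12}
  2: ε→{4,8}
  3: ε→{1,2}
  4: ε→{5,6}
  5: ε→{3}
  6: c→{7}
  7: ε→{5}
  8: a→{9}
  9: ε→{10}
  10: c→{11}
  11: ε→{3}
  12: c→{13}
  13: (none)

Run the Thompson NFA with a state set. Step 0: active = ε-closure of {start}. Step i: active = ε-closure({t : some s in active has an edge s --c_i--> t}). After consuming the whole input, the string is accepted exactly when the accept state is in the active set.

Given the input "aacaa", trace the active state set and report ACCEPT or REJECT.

Answer: REJECT

Steps:
initial (ε-close {0}): {0,1,2,3,4,5,6,8,12}
'a' @ 1: {9,10}
'a' @ 2: {}  — no active states
rest 'caa' ignored (set empty)
end set {} — state 13 not in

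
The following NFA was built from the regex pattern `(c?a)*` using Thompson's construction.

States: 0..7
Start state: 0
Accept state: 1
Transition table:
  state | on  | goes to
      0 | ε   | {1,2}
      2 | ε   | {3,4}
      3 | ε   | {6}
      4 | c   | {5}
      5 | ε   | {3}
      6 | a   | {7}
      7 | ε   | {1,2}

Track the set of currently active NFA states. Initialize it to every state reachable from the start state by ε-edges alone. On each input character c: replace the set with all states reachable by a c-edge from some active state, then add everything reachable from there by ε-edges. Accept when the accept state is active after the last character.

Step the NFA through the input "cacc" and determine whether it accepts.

start: ε-closure({0}) = {0,1,2,3,4,6}
'c' @ 1: {3,5,6}
'a' @ 2: {1,2,3,4,6,7}  (accept∈set)
'c' @ 3: {3,5,6}
'c' @ 4: {}  — no active states
after full input: {}  (accept=1 not in)

Answer: REJECT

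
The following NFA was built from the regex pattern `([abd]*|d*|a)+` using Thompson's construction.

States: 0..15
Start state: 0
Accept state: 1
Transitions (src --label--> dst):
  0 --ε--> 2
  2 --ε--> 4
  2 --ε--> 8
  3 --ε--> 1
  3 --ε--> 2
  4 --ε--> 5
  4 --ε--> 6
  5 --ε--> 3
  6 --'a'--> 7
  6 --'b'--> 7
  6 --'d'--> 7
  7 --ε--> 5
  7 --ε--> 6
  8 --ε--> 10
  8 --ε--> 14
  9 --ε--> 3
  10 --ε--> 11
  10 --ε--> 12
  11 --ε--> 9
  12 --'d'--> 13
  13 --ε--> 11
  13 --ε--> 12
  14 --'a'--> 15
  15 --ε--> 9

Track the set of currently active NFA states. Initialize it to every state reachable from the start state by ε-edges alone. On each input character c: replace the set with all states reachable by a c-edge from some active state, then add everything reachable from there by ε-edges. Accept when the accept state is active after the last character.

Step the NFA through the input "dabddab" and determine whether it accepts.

S₀ = ε-closure({0}) = {0,1,2,3,4,5,6,8,9,10,11,12,14}
'd' @ 1: {1,2,3,4,5,6,7,8,9,10,11,12,13,14}  [accepting]
'a' @ 2: {1,2,3,4,5,6,7,8,9,10,11,12,14,15}  [accepting]
'b' @ 3: {1,2,3,4,5,6,7,8,9,10,11,12,14}  [accepting]
'd' @ 4: {1,2,3,4,5,6,7,8,9,10,11,12,13,14}  [accepting]
'd' @ 5: {1,2,3,4,5,6,7,8,9,10,11,12,13,14}  [accepting]
'a' @ 6: {1,2,3,4,5,6,7,8,9,10,11,12,14,15}  [accepting]
'b' @ 7: {1,2,3,4,5,6,7,8,9,10,11,12,14}  [accepting]
after full input: {1,2,3,4,5,6,7,8,9,10,11,12,14}  (accept=1 in)

Answer: ACCEPT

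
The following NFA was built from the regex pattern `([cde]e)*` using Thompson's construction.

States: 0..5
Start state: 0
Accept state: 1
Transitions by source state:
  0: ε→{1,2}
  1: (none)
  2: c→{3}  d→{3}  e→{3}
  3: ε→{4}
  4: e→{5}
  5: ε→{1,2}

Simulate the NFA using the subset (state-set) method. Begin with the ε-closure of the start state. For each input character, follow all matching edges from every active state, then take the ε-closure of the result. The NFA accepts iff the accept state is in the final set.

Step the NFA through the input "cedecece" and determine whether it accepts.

Answer: ACCEPT

Derivation:
S₀ = ε-closure({0}) = {0,1,2}
'c' @ 1: {3,4}
'e' @ 2: {1,2,5}  (accept∈set)
'd' @ 3: {3,4}
'e' @ 4: {1,2,5}  (accept∈set)
'c' @ 5: {3,4}
'e' @ 6: {1,2,5}  (accept∈set)
'c' @ 7: {3,4}
'e' @ 8: {1,2,5}  (accept∈set)
final: {1,2,5}; accept 1 in set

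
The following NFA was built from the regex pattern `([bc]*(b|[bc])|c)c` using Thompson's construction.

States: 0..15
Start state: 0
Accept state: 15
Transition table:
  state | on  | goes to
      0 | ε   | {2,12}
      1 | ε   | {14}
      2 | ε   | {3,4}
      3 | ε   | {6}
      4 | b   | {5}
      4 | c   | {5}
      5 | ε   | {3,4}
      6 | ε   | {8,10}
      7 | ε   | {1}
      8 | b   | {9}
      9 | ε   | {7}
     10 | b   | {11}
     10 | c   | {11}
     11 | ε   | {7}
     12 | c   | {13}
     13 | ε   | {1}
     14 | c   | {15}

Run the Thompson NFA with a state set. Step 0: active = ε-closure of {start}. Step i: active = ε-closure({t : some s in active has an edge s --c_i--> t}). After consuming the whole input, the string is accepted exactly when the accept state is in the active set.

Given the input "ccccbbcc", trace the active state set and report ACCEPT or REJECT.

initial (ε-close {0}): {0,2,3,4,6,8,10,12}
'c' @ 1: {1,3,4,5,6,7,8,10,11,13,14}
'c' @ 2: {1,3,4,5,6,7,8,10,11,14,15}  ✓accept
'c' @ 3: {1,3,4,5,6,7,8,10,11,14,15}  ✓accept
'c' @ 4: {1,3,4,5,6,7,8,10,11,14,15}  ✓accept
'b' @ 5: {1,3,4,5,6,7,8,9,10,11,14}
'b' @ 6: {1,3,4,5,6,7,8,9,10,11,14}
'c' @ 7: {1,3,4,5,6,7,8,10,11,14,15}  ✓accept
'c' @ 8: {1,3,4,5,6,7,8,10,11,14,15}  ✓accept
final: {1,3,4,5,6,7,8,10,11,14,15}; accept 15 in set

Answer: ACCEPT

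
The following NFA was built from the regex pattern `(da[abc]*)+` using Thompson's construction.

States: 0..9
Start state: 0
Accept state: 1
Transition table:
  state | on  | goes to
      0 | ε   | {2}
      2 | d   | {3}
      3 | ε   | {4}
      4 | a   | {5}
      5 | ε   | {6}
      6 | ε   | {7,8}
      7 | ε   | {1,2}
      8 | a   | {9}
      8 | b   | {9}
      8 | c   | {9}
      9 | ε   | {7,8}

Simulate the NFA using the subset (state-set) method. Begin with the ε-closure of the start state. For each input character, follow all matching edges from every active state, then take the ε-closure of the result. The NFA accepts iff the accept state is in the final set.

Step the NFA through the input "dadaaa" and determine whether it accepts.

Answer: ACCEPT

Steps:
initial (ε-close {0}): {0,2}
'd' @ 1: {3,4}
'a' @ 2: {1,2,5,6,7,8}  [accepting]
'd' @ 3: {3,4}
'a' @ 4: {1,2,5,6,7,8}  [accepting]
'a' @ 5: {1,2,7,8,9}  [accepting]
'a' @ 6: {1,2,7,8,9}  [accepting]
final: {1,2,7,8,9}; accept 1 in set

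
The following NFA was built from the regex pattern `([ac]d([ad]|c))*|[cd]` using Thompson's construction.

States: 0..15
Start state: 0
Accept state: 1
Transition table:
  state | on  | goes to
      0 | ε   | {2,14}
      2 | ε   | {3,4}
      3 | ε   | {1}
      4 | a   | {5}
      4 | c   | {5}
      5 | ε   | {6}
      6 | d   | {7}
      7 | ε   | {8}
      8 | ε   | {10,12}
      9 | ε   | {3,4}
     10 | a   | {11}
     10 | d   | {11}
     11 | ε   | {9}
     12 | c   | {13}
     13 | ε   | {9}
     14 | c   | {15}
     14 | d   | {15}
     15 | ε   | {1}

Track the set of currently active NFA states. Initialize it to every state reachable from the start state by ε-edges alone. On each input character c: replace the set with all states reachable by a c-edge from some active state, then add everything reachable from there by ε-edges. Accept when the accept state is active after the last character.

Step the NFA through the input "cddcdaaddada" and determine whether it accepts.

Answer: ACCEPT

Trace:
initial (ε-close {0}): {0,1,2,3,4,14}
'c' @ 1: {1,5,6,15}  [accepting]
'd' @ 2: {7,8,10,12}
'd' @ 3: {1,3,4,9,11}  [accepting]
'c' @ 4: {5,6}
'd' @ 5: {7,8,10,12}
'a' @ 6: {1,3,4,9,11}  [accepting]
'a' @ 7: {5,6}
'd' @ 8: {7,8,10,12}
'd' @ 9: {1,3,4,9,11}  [accepting]
'a' @ 10: {5,6}
'd' @ 11: {7,8,10,12}
'a' @ 12: {1,3,4,9,11}  [accepting]
end set {1,3,4,9,11} — state 1 in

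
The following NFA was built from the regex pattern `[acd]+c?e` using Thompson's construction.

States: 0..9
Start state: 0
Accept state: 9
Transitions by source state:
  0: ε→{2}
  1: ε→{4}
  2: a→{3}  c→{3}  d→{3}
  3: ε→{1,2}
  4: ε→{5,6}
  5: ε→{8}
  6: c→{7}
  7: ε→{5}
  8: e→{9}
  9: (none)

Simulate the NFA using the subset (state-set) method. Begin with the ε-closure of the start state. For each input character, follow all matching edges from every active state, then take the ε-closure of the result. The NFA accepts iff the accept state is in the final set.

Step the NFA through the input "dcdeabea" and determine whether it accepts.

initial (ε-close {0}): {0,2}
'd' @ 1: {1,2,3,4,5,6,8}
'c' @ 2: {1,2,3,4,5,6,7,8}
'd' @ 3: {1,2,3,4,5,6,8}
'e' @ 4: {9}  ✓accept
'a' @ 5: {}  — dead — no transitions
rest 'bea' ignored (set empty)
end set {} — state 9 not in

Answer: REJECT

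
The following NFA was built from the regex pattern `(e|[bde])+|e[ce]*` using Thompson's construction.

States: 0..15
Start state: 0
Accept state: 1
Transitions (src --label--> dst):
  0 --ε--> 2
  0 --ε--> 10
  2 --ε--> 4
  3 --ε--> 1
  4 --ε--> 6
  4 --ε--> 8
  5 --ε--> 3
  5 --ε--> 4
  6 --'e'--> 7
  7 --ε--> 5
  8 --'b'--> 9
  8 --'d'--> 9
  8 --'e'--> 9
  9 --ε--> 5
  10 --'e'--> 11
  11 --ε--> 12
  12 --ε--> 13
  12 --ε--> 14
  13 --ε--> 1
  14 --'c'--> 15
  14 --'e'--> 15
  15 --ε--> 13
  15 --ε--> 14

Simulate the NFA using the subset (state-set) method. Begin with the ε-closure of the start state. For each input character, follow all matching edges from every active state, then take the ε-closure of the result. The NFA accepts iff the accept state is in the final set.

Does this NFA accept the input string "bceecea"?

Answer: REJECT

Steps:
start: ε-closure({0}) = {0,2,4,6,8,10}
'b' @ 1: {1,3,4,5,6,8,9}  [accepting]
'c' @ 2: {}  — no active states
rest 'eecea' ignored (set empty)
final: {}; accept 1 not in set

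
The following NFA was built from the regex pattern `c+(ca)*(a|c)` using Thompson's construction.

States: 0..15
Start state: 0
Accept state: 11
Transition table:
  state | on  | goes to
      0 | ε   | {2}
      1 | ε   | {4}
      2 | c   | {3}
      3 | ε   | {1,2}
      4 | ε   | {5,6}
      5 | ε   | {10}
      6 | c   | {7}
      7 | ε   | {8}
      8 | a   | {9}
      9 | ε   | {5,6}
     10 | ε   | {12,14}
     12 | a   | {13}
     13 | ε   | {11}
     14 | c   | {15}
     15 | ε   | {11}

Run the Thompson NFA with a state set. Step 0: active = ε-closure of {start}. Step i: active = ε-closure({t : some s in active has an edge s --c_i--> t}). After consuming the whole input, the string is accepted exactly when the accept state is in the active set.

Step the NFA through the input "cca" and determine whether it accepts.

start: ε-closure({0}) = {0,2}
'c' @ 1: {1,2,3,4,5,6,10,12,14}
'c' @ 2: {1,2,3,4,5,6,7,8,10,11,12,14,15}  [accepting]
'a' @ 3: {5,6,9,10,11,12,13,14}  [accepting]
end set {5,6,9,10,11,12,13,14} — state 11 in

Answer: ACCEPT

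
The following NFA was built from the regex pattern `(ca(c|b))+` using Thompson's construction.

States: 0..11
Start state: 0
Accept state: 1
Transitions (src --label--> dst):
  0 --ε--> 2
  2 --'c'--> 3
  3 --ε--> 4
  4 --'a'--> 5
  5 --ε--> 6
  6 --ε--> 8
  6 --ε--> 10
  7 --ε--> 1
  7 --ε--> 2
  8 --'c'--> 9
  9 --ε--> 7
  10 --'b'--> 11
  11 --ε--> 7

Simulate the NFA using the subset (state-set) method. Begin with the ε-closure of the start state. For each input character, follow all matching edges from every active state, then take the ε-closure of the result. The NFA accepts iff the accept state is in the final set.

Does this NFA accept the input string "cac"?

Answer: ACCEPT

Trace:
start: ε-closure({0}) = {0,2}
'c' @ 1: {3,4}
'a' @ 2: {5,6,8,10}
'c' @ 3: {1,2,7,9}  (accept∈set)
end set {1,2,7,9} — state 1 in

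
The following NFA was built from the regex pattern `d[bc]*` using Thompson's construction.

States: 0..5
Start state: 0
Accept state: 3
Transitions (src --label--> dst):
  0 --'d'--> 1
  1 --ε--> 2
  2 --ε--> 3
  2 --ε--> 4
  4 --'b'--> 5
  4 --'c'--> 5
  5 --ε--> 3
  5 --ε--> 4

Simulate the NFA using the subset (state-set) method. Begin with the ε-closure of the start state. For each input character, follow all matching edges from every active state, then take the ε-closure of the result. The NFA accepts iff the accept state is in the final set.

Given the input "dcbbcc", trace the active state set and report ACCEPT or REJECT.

Answer: ACCEPT

Trace:
S₀ = ε-closure({0}) = {0}
'd' @ 1: {1,2,3,4}  [accepting]
'c' @ 2: {3,4,5}  [accepting]
'b' @ 3: {3,4,5}  [accepting]
'b' @ 4: {3,4,5}  [accepting]
'c' @ 5: {3,4,5}  [accepting]
'c' @ 6: {3,4,5}  [accepting]
final: {3,4,5}; accept 3 in set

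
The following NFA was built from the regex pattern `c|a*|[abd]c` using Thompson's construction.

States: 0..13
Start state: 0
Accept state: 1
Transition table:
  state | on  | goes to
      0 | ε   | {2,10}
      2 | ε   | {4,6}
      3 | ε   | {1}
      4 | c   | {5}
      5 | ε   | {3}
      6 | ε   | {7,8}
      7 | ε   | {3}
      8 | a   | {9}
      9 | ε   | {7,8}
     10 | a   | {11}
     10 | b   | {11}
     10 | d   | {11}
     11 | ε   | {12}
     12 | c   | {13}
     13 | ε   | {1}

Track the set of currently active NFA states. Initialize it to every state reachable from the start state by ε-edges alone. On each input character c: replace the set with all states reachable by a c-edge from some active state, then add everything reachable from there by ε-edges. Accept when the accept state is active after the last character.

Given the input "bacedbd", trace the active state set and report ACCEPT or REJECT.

start: ε-closure({0}) = {0,1,2,3,4,6,7,8,10}
'b' @ 1: {11,12}
'a' @ 2: {}  — no active states
rest 'cedbd' ignored (set empty)
end set {} — state 1 not in

Answer: REJECT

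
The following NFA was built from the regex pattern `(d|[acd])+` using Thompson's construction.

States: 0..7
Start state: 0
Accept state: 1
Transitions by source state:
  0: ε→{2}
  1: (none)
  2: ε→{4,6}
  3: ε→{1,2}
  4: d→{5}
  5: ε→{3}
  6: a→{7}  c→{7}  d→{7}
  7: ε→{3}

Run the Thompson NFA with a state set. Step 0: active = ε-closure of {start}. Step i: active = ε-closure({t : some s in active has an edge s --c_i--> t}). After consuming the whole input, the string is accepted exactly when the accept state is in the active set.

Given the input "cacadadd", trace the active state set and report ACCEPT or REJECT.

Answer: ACCEPT

Trace:
start: ε-closure({0}) = {0,2,4,6}
'c' @ 1: {1,2,3,4,6,7}  ✓accept
'a' @ 2: {1,2,3,4,6,7}  ✓accept
'c' @ 3: {1,2,3,4,6,7}  ✓accept
'a' @ 4: {1,2,3,4,6,7}  ✓accept
'd' @ 5: {1,2,3,4,5,6,7}  ✓accept
'a' @ 6: {1,2,3,4,6,7}  ✓accept
'd' @ 7: {1,2,3,4,5,6,7}  ✓accept
'd' @ 8: {1,2,3,4,5,6,7}  ✓accept
after full input: {1,2,3,4,5,6,7}  (accept=1 in)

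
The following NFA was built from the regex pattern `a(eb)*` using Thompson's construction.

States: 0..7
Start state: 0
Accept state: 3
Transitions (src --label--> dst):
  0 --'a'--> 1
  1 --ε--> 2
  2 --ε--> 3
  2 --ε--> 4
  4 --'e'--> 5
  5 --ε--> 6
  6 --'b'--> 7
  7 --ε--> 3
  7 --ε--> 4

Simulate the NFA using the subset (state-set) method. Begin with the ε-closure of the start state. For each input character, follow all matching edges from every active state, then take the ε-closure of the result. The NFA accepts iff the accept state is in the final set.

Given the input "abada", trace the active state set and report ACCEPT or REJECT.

start: ε-closure({0}) = {0}
'a' @ 1: {1,2,3,4}  ✓accept
'b' @ 2: {}  — state set empty
rest 'ada' ignored (set empty)
after full input: {}  (accept=3 not in)

Answer: REJECT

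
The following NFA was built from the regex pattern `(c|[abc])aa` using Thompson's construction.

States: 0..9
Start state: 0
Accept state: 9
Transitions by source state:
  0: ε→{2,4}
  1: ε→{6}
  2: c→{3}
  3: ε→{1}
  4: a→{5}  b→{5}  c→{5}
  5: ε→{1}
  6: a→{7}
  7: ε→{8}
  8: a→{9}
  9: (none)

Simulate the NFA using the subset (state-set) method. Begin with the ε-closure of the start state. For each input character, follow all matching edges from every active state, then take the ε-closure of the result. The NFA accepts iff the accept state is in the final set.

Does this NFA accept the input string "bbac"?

Answer: REJECT

Derivation:
start: ε-closure({0}) = {0,2,4}
'b' @ 1: {1,5,6}
'b' @ 2: {}  — no active states
rest 'ac' ignored (set empty)
after full input: {}  (accept=9 not in)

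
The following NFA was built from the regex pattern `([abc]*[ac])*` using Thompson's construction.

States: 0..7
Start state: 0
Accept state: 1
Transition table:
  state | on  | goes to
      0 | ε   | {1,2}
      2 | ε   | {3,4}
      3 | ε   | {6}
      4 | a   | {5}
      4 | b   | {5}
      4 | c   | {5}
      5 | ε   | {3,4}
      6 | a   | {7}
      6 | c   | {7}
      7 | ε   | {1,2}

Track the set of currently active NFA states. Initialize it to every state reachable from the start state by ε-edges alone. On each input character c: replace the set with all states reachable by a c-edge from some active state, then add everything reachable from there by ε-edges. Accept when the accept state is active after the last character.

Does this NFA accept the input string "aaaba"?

start: ε-closure({0}) = {0,1,2,3,4,6}
'a' @ 1: {1,2,3,4,5,6,7}  ✓accept
'a' @ 2: {1,2,3,4,5,6,7}  ✓accept
'a' @ 3: {1,2,3,4,5,6,7}  ✓accept
'b' @ 4: {3,4,5,6}
'a' @ 5: {1,2,3,4,5,6,7}  ✓accept
final: {1,2,3,4,5,6,7}; accept 1 in set

Answer: ACCEPT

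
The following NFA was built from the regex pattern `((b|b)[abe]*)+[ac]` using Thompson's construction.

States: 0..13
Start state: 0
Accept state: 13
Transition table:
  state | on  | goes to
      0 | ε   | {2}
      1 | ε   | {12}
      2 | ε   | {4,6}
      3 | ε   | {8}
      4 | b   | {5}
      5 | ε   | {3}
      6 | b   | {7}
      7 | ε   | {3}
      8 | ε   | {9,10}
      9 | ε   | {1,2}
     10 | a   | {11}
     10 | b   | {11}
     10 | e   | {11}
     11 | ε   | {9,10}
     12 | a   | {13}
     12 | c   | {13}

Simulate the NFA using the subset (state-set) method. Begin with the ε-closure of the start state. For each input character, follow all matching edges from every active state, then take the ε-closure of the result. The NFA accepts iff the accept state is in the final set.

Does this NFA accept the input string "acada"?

S₀ = ε-closure({0}) = {0,2,4,6}
'a' @ 1: {}  — dead — no transitions
rest 'cada' ignored (set empty)
end set {} — state 13 not in

Answer: REJECT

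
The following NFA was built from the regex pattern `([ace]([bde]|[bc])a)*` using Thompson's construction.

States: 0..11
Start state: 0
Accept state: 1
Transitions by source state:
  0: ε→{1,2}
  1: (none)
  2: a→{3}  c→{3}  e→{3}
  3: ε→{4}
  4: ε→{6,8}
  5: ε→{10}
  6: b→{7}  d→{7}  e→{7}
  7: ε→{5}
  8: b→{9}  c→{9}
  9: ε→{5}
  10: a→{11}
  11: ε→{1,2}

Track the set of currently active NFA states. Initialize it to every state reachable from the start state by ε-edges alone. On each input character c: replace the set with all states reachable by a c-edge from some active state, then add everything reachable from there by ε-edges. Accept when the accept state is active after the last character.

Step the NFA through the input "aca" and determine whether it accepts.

Answer: ACCEPT

Derivation:
start: ε-closure({0}) = {0,1,2}
'a' @ 1: {3,4,6,8}
'c' @ 2: {5,9,10}
'a' @ 3: {1,2,11}  ✓accept
final: {1,2,11}; accept 1 in set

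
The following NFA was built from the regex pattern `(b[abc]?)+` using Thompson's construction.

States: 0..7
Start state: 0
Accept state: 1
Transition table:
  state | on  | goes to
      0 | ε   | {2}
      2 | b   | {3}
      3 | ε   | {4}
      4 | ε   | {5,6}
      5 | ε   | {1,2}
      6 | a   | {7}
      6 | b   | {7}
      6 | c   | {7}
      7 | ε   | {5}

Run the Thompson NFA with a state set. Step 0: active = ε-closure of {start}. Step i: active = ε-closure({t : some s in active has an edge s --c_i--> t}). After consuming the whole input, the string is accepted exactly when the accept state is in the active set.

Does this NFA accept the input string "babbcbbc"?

Answer: ACCEPT

Derivation:
start: ε-closure({0}) = {0,2}
'b' @ 1: {1,2,3,4,5,6}  ✓accept
'a' @ 2: {1,2,5,7}  ✓accept
'b' @ 3: {1,2,3,4,5,6}  ✓accept
'b' @ 4: {1,2,3,4,5,6,7}  ✓accept
'c' @ 5: {1,2,5,7}  ✓accept
'b' @ 6: {1,2,3,4,5,6}  ✓accept
'b' @ 7: {1,2,3,4,5,6,7}  ✓accept
'c' @ 8: {1,2,5,7}  ✓accept
end set {1,2,5,7} — state 1 in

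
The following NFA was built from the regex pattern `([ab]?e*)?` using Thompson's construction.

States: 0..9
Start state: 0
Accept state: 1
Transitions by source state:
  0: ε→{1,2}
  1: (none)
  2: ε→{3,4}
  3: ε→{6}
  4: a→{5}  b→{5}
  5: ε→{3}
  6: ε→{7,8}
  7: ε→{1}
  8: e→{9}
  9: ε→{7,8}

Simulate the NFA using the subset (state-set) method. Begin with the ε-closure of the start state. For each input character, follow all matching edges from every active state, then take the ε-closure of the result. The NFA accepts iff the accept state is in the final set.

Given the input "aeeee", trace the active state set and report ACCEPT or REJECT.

Answer: ACCEPT

Derivation:
initial (ε-close {0}): {0,1,2,3,4,6,7,8}
'a' @ 1: {1,3,5,6,7,8}  (accept∈set)
'e' @ 2: {1,7,8,9}  (accept∈set)
'e' @ 3: {1,7,8,9}  (accept∈set)
'e' @ 4: {1,7,8,9}  (accept∈set)
'e' @ 5: {1,7,8,9}  (accept∈set)
after full input: {1,7,8,9}  (accept=1 in)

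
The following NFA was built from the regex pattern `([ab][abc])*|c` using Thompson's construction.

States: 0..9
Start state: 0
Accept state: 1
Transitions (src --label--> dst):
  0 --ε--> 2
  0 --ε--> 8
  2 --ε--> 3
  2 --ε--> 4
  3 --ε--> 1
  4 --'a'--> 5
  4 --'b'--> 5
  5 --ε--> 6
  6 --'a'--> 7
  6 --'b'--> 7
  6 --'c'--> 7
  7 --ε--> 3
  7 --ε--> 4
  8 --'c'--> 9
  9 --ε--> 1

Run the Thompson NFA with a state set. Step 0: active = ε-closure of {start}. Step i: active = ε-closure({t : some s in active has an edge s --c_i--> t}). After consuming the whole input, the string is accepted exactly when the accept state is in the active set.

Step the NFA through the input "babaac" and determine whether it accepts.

start: ε-closure({0}) = {0,1,2,3,4,8}
'b' @ 1: {5,6}
'a' @ 2: {1,3,4,7}  (accept∈set)
'b' @ 3: {5,6}
'a' @ 4: {1,3,4,7}  (accept∈set)
'a' @ 5: {5,6}
'c' @ 6: {1,3,4,7}  (accept∈set)
after full input: {1,3,4,7}  (accept=1 in)

Answer: ACCEPT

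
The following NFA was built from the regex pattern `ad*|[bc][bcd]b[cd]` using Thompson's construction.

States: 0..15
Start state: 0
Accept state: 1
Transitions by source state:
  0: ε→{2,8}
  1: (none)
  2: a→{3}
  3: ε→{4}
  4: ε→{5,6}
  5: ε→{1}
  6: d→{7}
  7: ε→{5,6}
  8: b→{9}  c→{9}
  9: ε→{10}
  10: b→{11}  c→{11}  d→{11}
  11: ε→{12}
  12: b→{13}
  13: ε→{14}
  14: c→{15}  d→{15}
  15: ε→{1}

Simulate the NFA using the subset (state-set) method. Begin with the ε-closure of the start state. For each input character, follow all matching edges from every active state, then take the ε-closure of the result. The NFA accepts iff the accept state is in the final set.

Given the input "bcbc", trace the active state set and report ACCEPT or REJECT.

Answer: ACCEPT

Derivation:
S₀ = ε-closure({0}) = {0,2,8}
'b' @ 1: {9,10}
'c' @ 2: {11,12}
'b' @ 3: {13,14}
'c' @ 4: {1,15}  [accepting]
after full input: {1,15}  (accept=1 in)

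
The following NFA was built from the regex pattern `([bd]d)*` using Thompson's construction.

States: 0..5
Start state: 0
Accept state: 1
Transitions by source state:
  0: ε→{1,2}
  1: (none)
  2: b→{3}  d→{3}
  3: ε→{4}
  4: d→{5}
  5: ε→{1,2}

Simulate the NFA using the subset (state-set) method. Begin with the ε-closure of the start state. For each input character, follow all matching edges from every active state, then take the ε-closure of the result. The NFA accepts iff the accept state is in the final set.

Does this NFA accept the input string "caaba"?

S₀ = ε-closure({0}) = {0,1,2}
'c' @ 1: {}  — dead — no transitions
rest 'aaba' ignored (set empty)
end set {} — state 1 not in

Answer: REJECT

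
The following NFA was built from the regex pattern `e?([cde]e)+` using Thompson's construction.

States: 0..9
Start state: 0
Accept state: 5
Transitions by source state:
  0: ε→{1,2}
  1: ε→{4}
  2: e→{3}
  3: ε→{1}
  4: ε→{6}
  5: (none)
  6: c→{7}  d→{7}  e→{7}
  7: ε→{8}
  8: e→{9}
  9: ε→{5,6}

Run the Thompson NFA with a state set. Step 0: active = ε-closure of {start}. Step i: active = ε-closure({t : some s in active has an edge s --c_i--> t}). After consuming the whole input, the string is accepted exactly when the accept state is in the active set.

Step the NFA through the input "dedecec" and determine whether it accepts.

Answer: REJECT

Trace:
S₀ = ε-closure({0}) = {0,1,2,4,6}
'd' @ 1: {7,8}
'e' @ 2: {5,6,9}  (accept∈set)
'd' @ 3: {7,8}
'e' @ 4: {5,6,9}  (accept∈set)
'c' @ 5: {7,8}
'e' @ 6: {5,6,9}  (accept∈set)
'c' @ 7: {7,8}
end set {7,8} — state 5 not in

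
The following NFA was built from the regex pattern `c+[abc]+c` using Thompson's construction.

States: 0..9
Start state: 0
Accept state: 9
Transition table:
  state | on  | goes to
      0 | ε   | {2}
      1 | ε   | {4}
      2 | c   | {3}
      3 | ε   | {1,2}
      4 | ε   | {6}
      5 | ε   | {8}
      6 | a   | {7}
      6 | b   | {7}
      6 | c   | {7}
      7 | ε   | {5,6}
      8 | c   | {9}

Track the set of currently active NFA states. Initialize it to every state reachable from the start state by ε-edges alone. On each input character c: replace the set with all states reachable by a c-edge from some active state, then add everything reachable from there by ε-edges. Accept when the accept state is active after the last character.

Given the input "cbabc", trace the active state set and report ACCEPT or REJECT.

S₀ = ε-closure({0}) = {0,2}
'c' @ 1: {1,2,3,4,6}
'b' @ 2: {5,6,7,8}
'a' @ 3: {5,6,7,8}
'b' @ 4: {5,6,7,8}
'c' @ 5: {5,6,7,8,9}  [accepting]
end set {5,6,7,8,9} — state 9 in

Answer: ACCEPT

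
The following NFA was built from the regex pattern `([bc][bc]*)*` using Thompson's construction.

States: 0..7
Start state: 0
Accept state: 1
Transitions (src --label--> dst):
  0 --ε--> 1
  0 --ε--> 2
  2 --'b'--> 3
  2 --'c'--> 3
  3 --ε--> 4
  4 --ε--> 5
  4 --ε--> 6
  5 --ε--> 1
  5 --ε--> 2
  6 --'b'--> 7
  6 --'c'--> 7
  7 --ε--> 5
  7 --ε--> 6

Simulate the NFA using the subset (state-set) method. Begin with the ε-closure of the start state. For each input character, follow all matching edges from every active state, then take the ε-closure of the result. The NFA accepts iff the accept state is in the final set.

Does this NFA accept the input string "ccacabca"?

initial (ε-close {0}): {0,1,2}
'c' @ 1: {1,2,3,4,5,6}  [accepting]
'c' @ 2: {1,2,3,4,5,6,7}  [accepting]
'a' @ 3: {}  — dead — no transitions
rest 'cabca' ignored (set empty)
after full input: {}  (accept=1 not in)

Answer: REJECT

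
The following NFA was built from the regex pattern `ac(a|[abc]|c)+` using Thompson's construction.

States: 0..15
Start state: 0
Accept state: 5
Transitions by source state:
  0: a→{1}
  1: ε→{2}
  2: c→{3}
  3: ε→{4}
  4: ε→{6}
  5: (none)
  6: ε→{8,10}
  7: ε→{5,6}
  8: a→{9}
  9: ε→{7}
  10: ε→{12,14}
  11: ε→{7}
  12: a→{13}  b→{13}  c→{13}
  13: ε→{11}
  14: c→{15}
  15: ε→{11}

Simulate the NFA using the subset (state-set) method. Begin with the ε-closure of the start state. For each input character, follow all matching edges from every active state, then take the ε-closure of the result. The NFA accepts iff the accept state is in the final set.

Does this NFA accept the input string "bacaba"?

initial (ε-close {0}): {0}
'b' @ 1: {}  — no active states
rest 'acaba' ignored (set empty)
after full input: {}  (accept=5 not in)

Answer: REJECT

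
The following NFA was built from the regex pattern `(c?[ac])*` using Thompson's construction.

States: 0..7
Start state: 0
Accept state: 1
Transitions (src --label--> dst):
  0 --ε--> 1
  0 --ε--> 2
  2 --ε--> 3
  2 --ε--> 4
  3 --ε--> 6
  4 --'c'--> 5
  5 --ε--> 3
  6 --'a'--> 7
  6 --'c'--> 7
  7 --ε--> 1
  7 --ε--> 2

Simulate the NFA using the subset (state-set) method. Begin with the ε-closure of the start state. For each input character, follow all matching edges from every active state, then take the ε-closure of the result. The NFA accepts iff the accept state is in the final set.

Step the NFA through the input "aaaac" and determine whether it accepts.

Answer: ACCEPT

Trace:
S₀ = ε-closure({0}) = {0,1,2,3,4,6}
'a' @ 1: {1,2,3,4,6,7}  (accept∈set)
'a' @ 2: {1,2,3,4,6,7}  (accept∈set)
'a' @ 3: {1,2,3,4,6,7}  (accept∈set)
'a' @ 4: {1,2,3,4,6,7}  (accept∈set)
'c' @ 5: {1,2,3,4,5,6,7}  (accept∈set)
final: {1,2,3,4,5,6,7}; accept 1 in set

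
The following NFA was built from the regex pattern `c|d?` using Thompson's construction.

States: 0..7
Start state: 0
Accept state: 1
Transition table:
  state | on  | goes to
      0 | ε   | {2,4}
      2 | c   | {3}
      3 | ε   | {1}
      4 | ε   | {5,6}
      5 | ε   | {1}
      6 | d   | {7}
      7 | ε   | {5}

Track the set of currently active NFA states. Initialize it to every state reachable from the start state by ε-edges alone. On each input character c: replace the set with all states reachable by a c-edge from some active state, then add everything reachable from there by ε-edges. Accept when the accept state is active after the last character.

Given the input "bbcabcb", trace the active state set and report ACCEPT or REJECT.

Answer: REJECT

Steps:
S₀ = ε-closure({0}) = {0,1,2,4,5,6}
'b' @ 1: {}  — dead — no transitions
rest 'bcabcb' ignored (set empty)
final: {}; accept 1 not in set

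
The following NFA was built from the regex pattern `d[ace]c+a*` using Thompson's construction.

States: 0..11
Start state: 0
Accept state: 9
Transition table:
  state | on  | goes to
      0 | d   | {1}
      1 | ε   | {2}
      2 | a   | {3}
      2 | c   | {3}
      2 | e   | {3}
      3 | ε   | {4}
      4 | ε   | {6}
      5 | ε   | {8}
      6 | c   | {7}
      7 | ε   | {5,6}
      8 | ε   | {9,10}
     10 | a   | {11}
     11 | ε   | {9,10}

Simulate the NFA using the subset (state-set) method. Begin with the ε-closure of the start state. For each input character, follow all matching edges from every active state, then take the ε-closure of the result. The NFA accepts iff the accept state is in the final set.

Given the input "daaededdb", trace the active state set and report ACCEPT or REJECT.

Answer: REJECT

Trace:
start: ε-closure({0}) = {0}
'd' @ 1: {1,2}
'a' @ 2: {3,4,6}
'a' @ 3: {}  — state set empty
rest 'ededdb' ignored (set empty)
after full input: {}  (accept=9 not in)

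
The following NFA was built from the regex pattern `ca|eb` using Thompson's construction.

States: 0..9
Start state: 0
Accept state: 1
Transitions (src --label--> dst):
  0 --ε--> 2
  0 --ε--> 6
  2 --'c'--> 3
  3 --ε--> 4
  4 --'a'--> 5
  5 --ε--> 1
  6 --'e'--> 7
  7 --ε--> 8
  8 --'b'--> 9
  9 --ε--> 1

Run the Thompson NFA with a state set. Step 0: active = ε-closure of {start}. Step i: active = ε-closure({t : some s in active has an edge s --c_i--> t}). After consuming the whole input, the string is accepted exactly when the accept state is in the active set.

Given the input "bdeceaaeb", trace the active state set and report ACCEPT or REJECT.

Answer: REJECT

Trace:
start: ε-closure({0}) = {0,2,6}
'b' @ 1: {}  — no active states
rest 'deceaaeb' ignored (set empty)
end set {} — state 1 not in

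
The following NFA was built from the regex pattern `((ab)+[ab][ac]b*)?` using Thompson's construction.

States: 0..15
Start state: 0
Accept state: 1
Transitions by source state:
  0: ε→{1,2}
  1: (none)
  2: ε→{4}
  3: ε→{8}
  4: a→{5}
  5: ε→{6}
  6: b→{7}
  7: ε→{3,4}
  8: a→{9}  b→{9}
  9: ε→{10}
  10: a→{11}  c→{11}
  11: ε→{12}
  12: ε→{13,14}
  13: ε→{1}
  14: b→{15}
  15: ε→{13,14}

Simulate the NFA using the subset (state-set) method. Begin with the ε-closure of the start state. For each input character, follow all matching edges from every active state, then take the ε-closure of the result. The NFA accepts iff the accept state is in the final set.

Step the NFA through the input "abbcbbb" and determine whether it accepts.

initial (ε-close {0}): {0,1,2,4}
'a' @ 1: {5,6}
'b' @ 2: {3,4,7,8}
'b' @ 3: {9,10}
'c' @ 4: {1,11,12,13,14}  (accept∈set)
'b' @ 5: {1,13,14,15}  (accept∈set)
'b' @ 6: {1,13,14,15}  (accept∈set)
'b' @ 7: {1,13,14,15}  (accept∈set)
after full input: {1,13,14,15}  (accept=1 in)

Answer: ACCEPT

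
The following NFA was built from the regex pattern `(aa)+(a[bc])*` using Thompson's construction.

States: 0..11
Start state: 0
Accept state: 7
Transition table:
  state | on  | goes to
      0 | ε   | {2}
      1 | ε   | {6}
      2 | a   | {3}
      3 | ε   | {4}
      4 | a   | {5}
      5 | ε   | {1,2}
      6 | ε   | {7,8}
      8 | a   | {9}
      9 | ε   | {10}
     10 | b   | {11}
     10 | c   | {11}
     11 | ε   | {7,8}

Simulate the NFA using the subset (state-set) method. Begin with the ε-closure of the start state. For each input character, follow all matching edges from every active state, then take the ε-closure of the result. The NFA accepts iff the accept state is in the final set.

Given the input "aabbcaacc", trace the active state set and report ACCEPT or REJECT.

S₀ = ε-closure({0}) = {0,2}
'a' @ 1: {3,4}
'a' @ 2: {1,2,5,6,7,8}  ✓accept
'b' @ 3: {}  — state set empty
rest 'bcaacc' ignored (set empty)
final: {}; accept 7 not in set

Answer: REJECT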